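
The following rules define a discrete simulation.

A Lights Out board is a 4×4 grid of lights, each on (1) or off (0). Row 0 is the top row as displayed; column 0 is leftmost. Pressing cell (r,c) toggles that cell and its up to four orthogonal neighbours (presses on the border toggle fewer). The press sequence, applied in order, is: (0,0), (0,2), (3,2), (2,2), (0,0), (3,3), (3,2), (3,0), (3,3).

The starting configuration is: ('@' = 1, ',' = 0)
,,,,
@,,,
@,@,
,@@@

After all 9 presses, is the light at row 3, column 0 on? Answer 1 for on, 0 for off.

step 0: ,,,,
@,,,
@,@,
,@@@
step 1: @@,,
,,,,
@,@,
,@@@
step 2: @,@@
,,@,
@,@,
,@@@
step 3: @,@@
,,@,
@,,,
,,,,
step 4: @,@@
,,,,
@@@@
,,@,
step 5: ,@@@
@,,,
@@@@
,,@,
step 6: ,@@@
@,,,
@@@,
,,,@
step 7: ,@@@
@,,,
@@,,
,@@,
step 8: ,@@@
@,,,
,@,,
@,@,
step 9: ,@@@
@,,,
,@,@
@,,@

1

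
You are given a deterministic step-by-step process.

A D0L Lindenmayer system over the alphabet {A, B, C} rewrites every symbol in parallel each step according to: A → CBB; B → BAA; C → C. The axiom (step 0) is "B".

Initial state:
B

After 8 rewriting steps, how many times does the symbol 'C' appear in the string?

t=0: B
t=1: BAA
t=2: BAACBBCBB
t=3: BAACBBCBBCBAABAACBAABAA
t=4: BAACBBCBBCBAABAACBAABAACBAACBBCBBBAACBBCBBCBAACBBCBBBAACBBCBB
t=5: BAACBBCBBCBAABAACBAABAACBAACBBCBBBAACBBCBBCBAACBBCBBBAACBB…ABAACBAABAACBAACBBCBBCBAABAACBAABAABAACBBCBBCBAABAACBAABAA  (len 155)
t=6: BAACBBCBBCBAABAACBAABAACBAACBBCBBBAACBBCBBCBAACBBCBBBAACBB…CBBCBBCBAABAACBAABAACBAACBBCBBBAACBBCBBCBAACBBCBBBAACBBCBB  (len 401)
t=7: BAACBBCBBCBAABAACBAABAACBAACBBCBBBAACBBCBBCBAACBBCBBBAACBB…ABAACBAABAACBAACBBCBBCBAABAACBAABAABAACBBCBBCBAABAACBAABAA  (len 1023)
t=8: BAACBBCBBCBAABAACBAABAACBAACBBCBBBAACBBCBBCBAACBBCBBBAACBB…CBBCBBCBAABAACBAABAACBAACBBCBBBAACBBCBBCBAACBBCBBBAACBBCBB  (len 2629)

582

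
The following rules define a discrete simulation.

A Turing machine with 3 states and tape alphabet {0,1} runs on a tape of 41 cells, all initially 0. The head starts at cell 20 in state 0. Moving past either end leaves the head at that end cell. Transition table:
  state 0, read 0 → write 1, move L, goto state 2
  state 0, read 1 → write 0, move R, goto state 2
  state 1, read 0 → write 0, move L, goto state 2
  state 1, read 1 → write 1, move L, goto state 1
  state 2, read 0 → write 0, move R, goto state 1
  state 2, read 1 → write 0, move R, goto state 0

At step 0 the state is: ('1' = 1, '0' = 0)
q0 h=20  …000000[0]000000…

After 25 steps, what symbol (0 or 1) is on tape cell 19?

0) q0 h=20  …000000[0]000000…
1) q2 h=19  …000000[0]100000…
2) q1 h=20  …000000[1]000000…
3) q1 h=19  …000000[0]100000…
4) q2 h=18  …000000[0]010000…
5) q1 h=19  …000000[0]100000…
6) q2 h=18  …000000[0]010000…
7) q1 h=19  …000000[0]100000…
8) q2 h=18  …000000[0]010000…
9) q1 h=19  …000000[0]100000…
10) q2 h=18  …000000[0]010000…
11) q1 h=19  …000000[0]100000…
12) q2 h=18  …000000[0]010000…
13) q1 h=19  …000000[0]100000…
14) q2 h=18  …000000[0]010000…
15) q1 h=19  …000000[0]100000…
16) q2 h=18  …000000[0]010000…
17) q1 h=19  …000000[0]100000…
18) q2 h=18  …000000[0]010000…
19) q1 h=19  …000000[0]100000…
20) q2 h=18  …000000[0]010000…
21) q1 h=19  …000000[0]100000…
22) q2 h=18  …000000[0]010000…
23) q1 h=19  …000000[0]100000…
24) q2 h=18  …000000[0]010000…
25) q1 h=19  …000000[0]100000…

0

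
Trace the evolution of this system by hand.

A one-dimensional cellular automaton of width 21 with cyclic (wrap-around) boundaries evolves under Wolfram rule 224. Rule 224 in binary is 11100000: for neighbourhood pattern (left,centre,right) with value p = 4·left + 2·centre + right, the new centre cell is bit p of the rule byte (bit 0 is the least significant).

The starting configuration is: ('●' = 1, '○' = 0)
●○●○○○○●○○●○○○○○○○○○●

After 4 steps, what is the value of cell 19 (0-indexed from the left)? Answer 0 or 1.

[0] ●○●○○○○●○○●○○○○○○○○○●
[1] ●●○○○○○○○○○○○○○○○○○○○
[2] ○●○○○○○○○○○○○○○○○○○○○
[3] ○○○○○○○○○○○○○○○○○○○○○
[4] ○○○○○○○○○○○○○○○○○○○○○

0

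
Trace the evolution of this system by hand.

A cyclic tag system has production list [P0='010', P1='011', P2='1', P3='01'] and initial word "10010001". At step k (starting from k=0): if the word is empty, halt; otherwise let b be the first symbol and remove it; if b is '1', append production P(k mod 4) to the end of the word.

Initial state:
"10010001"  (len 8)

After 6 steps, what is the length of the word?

7

t=0: "10010001"  (len 8)
t=1: "0010001010"  (len 10)
t=2: "010001010"  (len 9)
t=3: "10001010"  (len 8)
t=4: "000101001"  (len 9)
t=5: "00101001"  (len 8)
t=6: "0101001"  (len 7)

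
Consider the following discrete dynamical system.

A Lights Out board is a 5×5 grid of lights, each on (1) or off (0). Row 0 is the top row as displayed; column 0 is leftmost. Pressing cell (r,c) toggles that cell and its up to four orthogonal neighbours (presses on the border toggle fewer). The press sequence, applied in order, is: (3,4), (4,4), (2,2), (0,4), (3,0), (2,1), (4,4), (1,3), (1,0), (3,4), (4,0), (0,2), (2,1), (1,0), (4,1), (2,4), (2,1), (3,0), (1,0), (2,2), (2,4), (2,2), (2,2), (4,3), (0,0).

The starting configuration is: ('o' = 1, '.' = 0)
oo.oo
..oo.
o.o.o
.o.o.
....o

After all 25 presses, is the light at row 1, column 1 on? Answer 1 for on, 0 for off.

gen 0: oo.oo
..oo.
o.o.o
.o.o.
....o
gen 1: oo.oo
..oo.
o.o..
.o..o
.....
gen 2: oo.oo
..oo.
o.o..
.o...
...oo
gen 3: oo.oo
...o.
oo.o.
.oo..
...oo
gen 4: oo...
...oo
oo.o.
.oo..
...oo
gen 5: oo...
...oo
.o.o.
o.o..
o..oo
gen 6: oo...
.o.oo
o.oo.
ooo..
o..oo
gen 7: oo...
.o.oo
o.oo.
ooo.o
o....
gen 8: oo.o.
.oo..
o.o..
ooo.o
o....
gen 9: .o.o.
o.o..
..o..
ooo.o
o....
gen 10: .o.o.
o.o..
..o.o
oooo.
o...o
gen 11: .o.o.
o.o..
..o.o
.ooo.
.o..o
gen 12: ..o..
o....
..o.o
.ooo.
.o..o
gen 13: ..o..
oo...
oo..o
..oo.
.o..o
gen 14: o.o..
.....
.o..o
..oo.
.o..o
gen 15: o.o..
.....
.o..o
.ooo.
o.o.o
gen 16: o.o..
....o
.o.o.
.oooo
o.o.o
gen 17: o.o..
.o..o
o.oo.
..ooo
o.o.o
gen 18: o.o..
.o..o
..oo.
ooooo
..o.o
gen 19: ..o..
o...o
o.oo.
ooooo
..o.o
gen 20: ..o..
o.o.o
oo...
oo.oo
..o.o
gen 21: ..o..
o.o..
oo.oo
oo.o.
..o.o
gen 22: ..o..
o....
o.o.o
oooo.
..o.o
gen 23: ..o..
o.o..
oo.oo
oo.o.
..o.o
gen 24: ..o..
o.o..
oo.oo
oo...
...o.
gen 25: ooo..
..o..
oo.oo
oo...
...o.

0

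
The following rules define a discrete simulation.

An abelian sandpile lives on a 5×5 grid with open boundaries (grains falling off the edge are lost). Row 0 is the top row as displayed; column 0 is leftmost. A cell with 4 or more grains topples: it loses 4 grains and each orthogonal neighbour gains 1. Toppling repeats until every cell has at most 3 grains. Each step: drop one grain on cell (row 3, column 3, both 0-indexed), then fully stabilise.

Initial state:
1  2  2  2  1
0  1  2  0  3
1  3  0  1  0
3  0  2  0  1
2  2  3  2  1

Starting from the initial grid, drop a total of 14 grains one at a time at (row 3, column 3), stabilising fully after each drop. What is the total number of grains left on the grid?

46

0) 1  2  2  2  1
0  1  2  0  3
1  3  0  1  0
3  0  2  0  1
2  2  3  2  1
1) 1  2  2  2  1
0  1  2  0  3
1  3  0  1  0
3  0  2  1  1
2  2  3  2  1
2) 1  2  2  2  1
0  1  2  0  3
1  3  0  1  0
3  0  2  2  1
2  2  3  2  1
3) 1  2  2  2  1
0  1  2  0  3
1  3  0  1  0
3  0  2  3  1
2  2  3  2  1
4) 1  2  2  2  1
0  1  2  0  3
1  3  0  2  0
3  0  3  0  2
2  2  3  3  1
5) 1  2  2  2  1
0  1  2  0  3
1  3  0  2  0
3  0  3  1  2
2  2  3  3  1
6) 1  2  2  2  1
0  1  2  0  3
1  3  0  2  0
3  0  3  2  2
2  2  3  3  1
7) 1  2  2  2  1
0  1  2  0  3
1  3  0  2  0
3  0  3  3  2
2  2  3  3  1
8) 1  2  2  2  1
0  1  2  0  3
1  3  1  3  0
3  1  1  2  3
2  3  1  1  2
9) 1  2  2  2  1
0  1  2  0  3
1  3  1  3  0
3  1  1  3  3
2  3  1  1  2
10) 1  2  2  2  1
0  1  2  1  3
1  3  2  0  2
3  1  2  2  0
2  3  1  2  3
11) 1  2  2  2  1
0  1  2  1  3
1  3  2  0  2
3  1  2  3  0
2  3  1  2  3
12) 1  2  2  2  1
0  1  2  1  3
1  3  2  1  2
3  1  3  0  1
2  3  1  3  3
13) 1  2  2  2  1
0  1  2  1  3
1  3  2  1  2
3  1  3  1  1
2  3  1  3  3
14) 1  2  2  2  1
0  1  2  1  3
1  3  2  1  2
3  1  3  2  1
2  3  1  3  3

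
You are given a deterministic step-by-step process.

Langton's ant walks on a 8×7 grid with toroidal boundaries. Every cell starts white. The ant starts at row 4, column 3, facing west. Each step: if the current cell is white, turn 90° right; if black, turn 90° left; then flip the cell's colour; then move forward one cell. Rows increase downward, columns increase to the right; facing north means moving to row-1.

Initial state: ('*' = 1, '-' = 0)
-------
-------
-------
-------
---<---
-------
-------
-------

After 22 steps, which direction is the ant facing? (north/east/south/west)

west

gen 0: -------
-------
-------
-------
---<---
-------
-------
-------
gen 1: -------
-------
-------
---^---
---*---
-------
-------
-------
gen 2: -------
-------
-------
---*>--
---*---
-------
-------
-------
gen 3: -------
-------
-------
---**--
---*v--
-------
-------
-------
gen 4: -------
-------
-------
---**--
---<*--
-------
-------
-------
gen 5: -------
-------
-------
---**--
----*--
---v---
-------
-------
gen 6: -------
-------
-------
---**--
----*--
--<*---
-------
-------
gen 7: -------
-------
-------
---**--
--^-*--
--**---
-------
-------
gen 8: -------
-------
-------
---**--
--*>*--
--**---
-------
-------
gen 9: -------
-------
-------
---**--
--***--
--*v---
-------
-------
gen 10: -------
-------
-------
---**--
--***--
--*->--
-------
-------
gen 11: -------
-------
-------
---**--
--***--
--*-*--
----v--
-------
gen 12: -------
-------
-------
---**--
--***--
--*-*--
---<*--
-------
gen 13: -------
-------
-------
---**--
--***--
--*^*--
---**--
-------
gen 14: -------
-------
-------
---**--
--***--
--**>--
---**--
-------
gen 15: -------
-------
-------
---**--
--**^--
--**---
---**--
-------
gen 16: -------
-------
-------
---**--
--*<---
--**---
---**--
-------
gen 17: -------
-------
-------
---**--
--*----
--*v---
---**--
-------
gen 18: -------
-------
-------
---**--
--*----
--*->--
---**--
-------
gen 19: -------
-------
-------
---**--
--*----
--*-*--
---*v--
-------
gen 20: -------
-------
-------
---**--
--*----
--*-*--
---*->-
-------
gen 21: -------
-------
-------
---**--
--*----
--*-*--
---*-*-
-----v-
gen 22: -------
-------
-------
---**--
--*----
--*-*--
---*-*-
----<*-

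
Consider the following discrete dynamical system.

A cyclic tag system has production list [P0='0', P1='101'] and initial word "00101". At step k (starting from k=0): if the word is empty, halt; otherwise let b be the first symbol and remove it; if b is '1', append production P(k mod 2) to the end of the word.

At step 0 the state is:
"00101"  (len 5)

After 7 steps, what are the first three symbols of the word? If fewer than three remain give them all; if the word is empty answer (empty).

(empty)

gen 0: "00101"  (len 5)
gen 1: "0101"  (len 4)
gen 2: "101"  (len 3)
gen 3: "010"  (len 3)
gen 4: "10"  (len 2)
gen 5: "00"  (len 2)
gen 6: "0"  (len 1)
gen 7: (halted — word empty)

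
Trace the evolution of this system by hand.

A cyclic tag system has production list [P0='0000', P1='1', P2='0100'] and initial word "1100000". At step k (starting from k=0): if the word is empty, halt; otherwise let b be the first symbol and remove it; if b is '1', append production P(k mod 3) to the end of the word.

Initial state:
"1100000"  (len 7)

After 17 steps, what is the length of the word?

gen 0: "1100000"  (len 7)
gen 1: "1000000000"  (len 10)
gen 2: "0000000001"  (len 10)
gen 3: "000000001"  (len 9)
gen 4: "00000001"  (len 8)
gen 5: "0000001"  (len 7)
gen 6: "000001"  (len 6)
gen 7: "00001"  (len 5)
gen 8: "0001"  (len 4)
gen 9: "001"  (len 3)
gen 10: "01"  (len 2)
gen 11: "1"  (len 1)
gen 12: "0100"  (len 4)
gen 13: "100"  (len 3)
gen 14: "001"  (len 3)
gen 15: "01"  (len 2)
gen 16: "1"  (len 1)
gen 17: "1"  (len 1)

1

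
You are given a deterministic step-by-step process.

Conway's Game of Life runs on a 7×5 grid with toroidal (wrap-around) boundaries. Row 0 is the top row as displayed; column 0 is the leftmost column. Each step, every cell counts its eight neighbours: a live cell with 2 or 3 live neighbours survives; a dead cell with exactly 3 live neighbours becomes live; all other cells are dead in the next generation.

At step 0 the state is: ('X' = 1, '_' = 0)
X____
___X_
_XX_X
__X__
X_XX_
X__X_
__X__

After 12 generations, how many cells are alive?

0) X____
___X_
_XX_X
__X__
X_XX_
X__X_
__X__
1) _____
XXXXX
_XX__
X___X
__XX_
___X_
_X__X
2) _____
X__XX
_____
X___X
__XX_
___XX
_____
3) ____X
____X
___X_
___XX
X_X__
__XXX
_____
4) _____
___XX
___X_
__XXX
XXX__
_XXXX
____X
5) ___XX
___XX
_____
X___X
_____
____X
X_X_X
6) __X__
___XX
X__X_
_____
X___X
X__XX
X____
7) ___XX
__XXX
___X_
X____
X__X_
_X_X_
XX_X_
8) _X___
__X__
__XX_
_____
XXX__
_X_X_
XX_X_
9) XX___
_XXX_
__XX_
___X_
XXX__
___X_
XX__X
10) ___X_
X__XX
_X__X
___XX
_XXXX
___X_
_XX_X
11) _X___
X_XX_
__X__
_X___
X____
_____
__X_X
12) XX__X
__XX_
__XX_
_X___
_____
_____
_____

8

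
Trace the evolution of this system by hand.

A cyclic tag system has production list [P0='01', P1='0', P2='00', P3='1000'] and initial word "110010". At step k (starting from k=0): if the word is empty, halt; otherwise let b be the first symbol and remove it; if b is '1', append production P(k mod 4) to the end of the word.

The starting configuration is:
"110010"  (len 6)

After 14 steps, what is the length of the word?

7

0) "110010"  (len 6)
1) "1001001"  (len 7)
2) "0010010"  (len 7)
3) "010010"  (len 6)
4) "10010"  (len 5)
5) "001001"  (len 6)
6) "01001"  (len 5)
7) "1001"  (len 4)
8) "0011000"  (len 7)
9) "011000"  (len 6)
10) "11000"  (len 5)
11) "100000"  (len 6)
12) "000001000"  (len 9)
13) "00001000"  (len 8)
14) "0001000"  (len 7)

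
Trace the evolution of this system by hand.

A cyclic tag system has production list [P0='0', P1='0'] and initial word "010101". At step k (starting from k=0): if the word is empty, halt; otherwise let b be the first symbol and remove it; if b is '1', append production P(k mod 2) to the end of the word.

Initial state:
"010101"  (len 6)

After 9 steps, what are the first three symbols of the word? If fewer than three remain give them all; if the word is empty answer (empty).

(empty)

[0] "010101"  (len 6)
[1] "10101"  (len 5)
[2] "01010"  (len 5)
[3] "1010"  (len 4)
[4] "0100"  (len 4)
[5] "100"  (len 3)
[6] "000"  (len 3)
[7] "00"  (len 2)
[8] "0"  (len 1)
[9] (halted — word empty)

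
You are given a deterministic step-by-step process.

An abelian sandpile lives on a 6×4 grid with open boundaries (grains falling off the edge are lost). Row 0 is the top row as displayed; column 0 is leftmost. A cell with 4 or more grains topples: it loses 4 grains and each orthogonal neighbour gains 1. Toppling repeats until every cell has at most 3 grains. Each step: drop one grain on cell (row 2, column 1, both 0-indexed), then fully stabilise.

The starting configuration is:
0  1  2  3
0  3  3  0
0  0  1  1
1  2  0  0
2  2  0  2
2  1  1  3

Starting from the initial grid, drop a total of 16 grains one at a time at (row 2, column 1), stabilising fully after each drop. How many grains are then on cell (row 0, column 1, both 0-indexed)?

3

t=0: 0  1  2  3
0  3  3  0
0  0  1  1
1  2  0  0
2  2  0  2
2  1  1  3
t=1: 0  1  2  3
0  3  3  0
0  1  1  1
1  2  0  0
2  2  0  2
2  1  1  3
t=2: 0  1  2  3
0  3  3  0
0  2  1  1
1  2  0  0
2  2  0  2
2  1  1  3
t=3: 0  1  2  3
0  3  3  0
0  3  1  1
1  2  0  0
2  2  0  2
2  1  1  3
t=4: 0  2  3  3
1  1  0  1
1  1  3  1
1  3  0  0
2  2  0  2
2  1  1  3
t=5: 0  2  3  3
1  1  0  1
1  2  3  1
1  3  0  0
2  2  0  2
2  1  1  3
t=6: 0  2  3  3
1  1  0  1
1  3  3  1
1  3  0  0
2  2  0  2
2  1  1  3
t=7: 0  2  3  3
1  2  1  1
2  2  0  2
2  0  2  0
2  3  0  2
2  1  1  3
t=8: 0  2  3  3
1  2  1  1
2  3  0  2
2  0  2  0
2  3  0  2
2  1  1  3
t=9: 0  2  3  3
1  3  1  1
3  0  1  2
2  1  2  0
2  3  0  2
2  1  1  3
t=10: 0  2  3  3
1  3  1  1
3  1  1  2
2  1  2  0
2  3  0  2
2  1  1  3
t=11: 0  2  3  3
1  3  1  1
3  2  1  2
2  1  2  0
2  3  0  2
2  1  1  3
t=12: 0  2  3  3
1  3  1  1
3  3  1  2
2  1  2  0
2  3  0  2
2  1  1  3
t=13: 0  3  3  3
3  0  2  1
0  2  2  2
3  2  2  0
2  3  0  2
2  1  1  3
t=14: 0  3  3  3
3  0  2  1
0  3  2  2
3  2  2  0
2  3  0  2
2  1  1  3
t=15: 0  3  3  3
3  1  2  1
1  0  3  2
3  3  2  0
2  3  0  2
2  1  1  3
t=16: 0  3  3  3
3  1  2  1
1  1  3  2
3  3  2  0
2  3  0  2
2  1  1  3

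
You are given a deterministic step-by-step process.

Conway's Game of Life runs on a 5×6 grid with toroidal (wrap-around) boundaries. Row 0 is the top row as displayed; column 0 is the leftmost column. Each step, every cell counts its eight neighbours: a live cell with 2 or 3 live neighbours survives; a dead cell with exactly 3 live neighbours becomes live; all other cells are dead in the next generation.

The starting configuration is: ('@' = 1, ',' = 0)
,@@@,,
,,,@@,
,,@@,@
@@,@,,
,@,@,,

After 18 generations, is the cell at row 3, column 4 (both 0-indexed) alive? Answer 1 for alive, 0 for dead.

1

step 0: ,@@@,,
,,,@@,
,,@@,@
@@,@,,
,@,@,,
step 1: ,@,,,,
,@,,,,
@@,,,@
@@,@,,
,,,@@,
step 2: ,,@,,,
,@@,,,
,,,,,@
,@,@,,
@@,@@,
step 3: @,,,,,
,@@,,,
@@,,,,
,@,@,@
@@,@@,
step 4: @,,@,@
,,@,,,
,,,,,,
,,,@,@
,@,@@,
step 5: @@,@,@
,,,,,,
,,,,,,
,,@@,,
,,,@,,
step 6: @,@,@,
@,,,,,
,,,,,,
,,@@,,
@@,@,,
step 7: @,@@,,
,@,,,@
,,,,,,
,@@@,,
@,,,@@
step 8: ,,@@,,
@@@,,,
@@,,,,
@@@@@@
@,,,@@
step 9: ,,@@@,
@,,@,,
,,,,@,
,,@@,,
,,,,,,
step 10: ,,@@@,
,,@,,@
,,@,@,
,,,@,,
,,,,@,
step 11: ,,@,@@
,@@,,@
,,@,@,
,,,@@,
,,@,@,
step 12: @,@,@@
@@@,,@
,@@,@@
,,@,@@
,,@,,,
step 13: ,,@,@,
,,,,,,
,,,,,,
@,@,@@
@,@,,,
step 14: ,@,@,,
,,,,,,
,,,,,@
@,,@,@
@,@,@,
step 15: ,@@@,,
,,,,,,
@,,,@@
@@,@,,
@,@,@,
step 16: ,@@@,,
@@@@@@
@@,,@@
,,@@,,
@,,,@@
step 17: ,,,,,,
,,,,,,
,,,,,,
,,@@,,
@,,,@@
step 18: ,,,,,@
,,,,,,
,,,,,,
,,,@@@
,,,@@@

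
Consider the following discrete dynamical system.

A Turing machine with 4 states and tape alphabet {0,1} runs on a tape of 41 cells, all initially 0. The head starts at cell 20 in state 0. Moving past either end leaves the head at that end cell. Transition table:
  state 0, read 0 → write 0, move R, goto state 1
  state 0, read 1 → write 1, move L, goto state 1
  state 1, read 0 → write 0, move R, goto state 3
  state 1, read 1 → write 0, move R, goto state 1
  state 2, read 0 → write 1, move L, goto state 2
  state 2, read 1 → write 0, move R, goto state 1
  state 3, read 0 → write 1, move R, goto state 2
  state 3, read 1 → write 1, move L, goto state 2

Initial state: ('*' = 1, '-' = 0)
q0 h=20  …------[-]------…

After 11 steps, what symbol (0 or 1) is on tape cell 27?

0) q0 h=20  …------[-]------…
1) q1 h=21  …------[-]------…
2) q3 h=22  …------[-]------…
3) q2 h=23  …-----*[-]------…
4) q2 h=22  …------[*]*-----…
5) q1 h=23  …------[*]------…
6) q1 h=24  …------[-]------…
7) q3 h=25  …------[-]------…
8) q2 h=26  …-----*[-]------…
9) q2 h=25  …------[*]*-----…
10) q1 h=26  …------[*]------…
11) q1 h=27  …------[-]------…

0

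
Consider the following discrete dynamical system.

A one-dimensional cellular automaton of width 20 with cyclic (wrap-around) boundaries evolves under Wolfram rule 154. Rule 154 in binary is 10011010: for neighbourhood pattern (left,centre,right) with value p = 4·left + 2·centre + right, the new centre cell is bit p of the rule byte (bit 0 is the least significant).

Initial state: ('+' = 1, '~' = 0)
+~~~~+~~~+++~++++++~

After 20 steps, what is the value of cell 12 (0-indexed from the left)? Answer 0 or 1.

0) +~~~~+~~~+++~++++++~
1) ~+~~+~+~+++~~+++++~~
2) +~++~~~~++~++++++~+~
3) ~~+~+~~++~~+++++~~~~
4) ~+~~~+++~++++++~+~~~
5) +~+~+++~~+++++~~~+~~
6) ~~~~++~++++++~+~+~++
7) +~~++~~+++++~~~~~~+~
8) ~+++~++++++~+~~~~+~~
9) +++~~+++++~~~+~~+~+~
10) ++~++++++~+~+~++~~~~
11) +~~+++++~~~~~~+~+~~+
12) ~++++++~+~~~~+~~~+++
13) ~+++++~~~+~~+~+~+++~
14) +++++~+~+~++~~~~++~+
15) ++++~~~~~~+~+~~++~~+
16) +++~+~~~~+~~~+++~+++
17) ++~~~+~~+~+~+++~~+++
18) +~+~+~++~~~~++~+++++
19) ~~~~~~+~+~~++~~+++++
20) +~~~~+~~~+++~++++++~

0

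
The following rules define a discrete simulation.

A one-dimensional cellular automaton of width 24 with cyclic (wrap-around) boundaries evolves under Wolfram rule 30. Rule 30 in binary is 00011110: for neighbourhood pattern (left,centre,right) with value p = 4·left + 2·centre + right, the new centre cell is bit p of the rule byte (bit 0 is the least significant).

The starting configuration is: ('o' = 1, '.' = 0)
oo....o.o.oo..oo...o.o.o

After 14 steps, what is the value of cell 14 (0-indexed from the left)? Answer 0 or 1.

0

gen 0: oo....o.o.oo..oo...o.o.o
gen 1: ..o..oo.o.o.ooo.o.oo.o.o
gen 2: oooooo..o.o.o...o.o..o.o
gen 3: ......ooo.o.oo.oo.oooo.o
gen 4: o....oo...o.o..o..o....o
gen 5: .o..oo.o.oo.oooooooo..oo
gen 6: .oooo..o.o..o.......ooo.
gen 7: oo...ooo.ooooo.....oo..o
gen 8: ..o.oo...o....o...oo.ooo
gen 9: ooo.o.o.ooo..ooo.oo..o..
gen 10: o...o.o.o..ooo...o.ooooo
gen 11: .o.oo.o.oooo..o.oo.o....
gen 12: oo.o..o.o...ooo.o..oo...
gen 13: o..oooo.oo.oo...oooo.o.o
gen 14: .ooo....o..o.o.oo....o.o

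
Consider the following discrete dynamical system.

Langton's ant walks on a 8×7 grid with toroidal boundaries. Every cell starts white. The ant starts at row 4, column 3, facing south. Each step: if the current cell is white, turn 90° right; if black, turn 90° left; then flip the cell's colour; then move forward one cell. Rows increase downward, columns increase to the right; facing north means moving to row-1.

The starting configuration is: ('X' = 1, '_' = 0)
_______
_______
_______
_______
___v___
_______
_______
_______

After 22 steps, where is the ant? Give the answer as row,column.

3,6

0) _______
_______
_______
_______
___v___
_______
_______
_______
1) _______
_______
_______
_______
__<X___
_______
_______
_______
2) _______
_______
_______
__^____
__XX___
_______
_______
_______
3) _______
_______
_______
__X>___
__XX___
_______
_______
_______
4) _______
_______
_______
__XX___
__Xv___
_______
_______
_______
5) _______
_______
_______
__XX___
__X_>__
_______
_______
_______
6) _______
_______
_______
__XX___
__X_X__
____v__
_______
_______
7) _______
_______
_______
__XX___
__X_X__
___<X__
_______
_______
8) _______
_______
_______
__XX___
__X^X__
___XX__
_______
_______
9) _______
_______
_______
__XX___
__XX>__
___XX__
_______
_______
10) _______
_______
_______
__XX^__
__XX___
___XX__
_______
_______
11) _______
_______
_______
__XXX>_
__XX___
___XX__
_______
_______
12) _______
_______
_______
__XXXX_
__XX_v_
___XX__
_______
_______
13) _______
_______
_______
__XXXX_
__XX<X_
___XX__
_______
_______
14) _______
_______
_______
__XX^X_
__XXXX_
___XX__
_______
_______
15) _______
_______
_______
__X<_X_
__XXXX_
___XX__
_______
_______
16) _______
_______
_______
__X__X_
__XvXX_
___XX__
_______
_______
17) _______
_______
_______
__X__X_
__X_>X_
___XX__
_______
_______
18) _______
_______
_______
__X_^X_
__X__X_
___XX__
_______
_______
19) _______
_______
_______
__X_X>_
__X__X_
___XX__
_______
_______
20) _______
_______
_____^_
__X_X__
__X__X_
___XX__
_______
_______
21) _______
_______
_____X>
__X_X__
__X__X_
___XX__
_______
_______
22) _______
_______
_____XX
__X_X_v
__X__X_
___XX__
_______
_______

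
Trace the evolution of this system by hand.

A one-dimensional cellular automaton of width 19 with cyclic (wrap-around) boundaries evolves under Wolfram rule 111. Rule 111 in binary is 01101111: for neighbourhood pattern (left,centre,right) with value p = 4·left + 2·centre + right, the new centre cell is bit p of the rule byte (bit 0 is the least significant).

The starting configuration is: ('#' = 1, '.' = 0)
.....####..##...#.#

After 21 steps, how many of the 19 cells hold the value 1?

step 0: .....####..##...#.#
step 1: .#####..#.###.#####
step 2: ##...#.####.###...#
step 3: .#.#####..###.#.###
step 4: ####...#.##.#####.#
step 5: ...#.########...###
step 6: .#####......#.###.#
step 7: ##...#.########.###
step 8: .#.#####......###..
step 9: ####...#.######.#.#
step 10: ...#.#####....#####
step 11: .#####...#.####...#
step 12: ##...#.#####..#.###
step 13: .#.#####...#.####..
step 14: ####...#.#####..#.#
step 15: ...#.#####...#.####
step 16: .#####...#.#####..#
step 17: ##...#.#####...#.##
step 18: .#.#####...#.#####.
step 19: ####...#.#####...#.
step 20: #..#.#####...#.####
step 21: #.####...#.#####...

11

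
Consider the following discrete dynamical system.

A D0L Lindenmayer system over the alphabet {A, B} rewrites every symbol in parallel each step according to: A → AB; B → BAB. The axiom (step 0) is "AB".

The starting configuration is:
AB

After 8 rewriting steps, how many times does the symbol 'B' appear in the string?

k=0  AB
k=1  ABBAB
k=2  ABBABBABABBAB
k=3  ABBABBABABBABBABABBABABBABBABABBAB
k=4  ABBABBABABBABBABABBABABBABBABABBABBABABBABABBABBABABBABABBABBABABBABBABABBABABBABBABABBAB
k=5  ABBABBABABBABBABABBABABBABBABABBABBABABBABABBABBABABBABABB…BABBABABBABABBABBABABBABABBABBABABBABBABABBABABBABBABABBAB  (len 233)
k=6  ABBABBABABBABBABABBABABBABBABABBABBABABBABABBABBABABBABABB…BABBABABBABABBABBABABBABABBABBABABBABBABABBABABBABBABABBAB  (len 610)
k=7  ABBABBABABBABBABABBABABBABBABABBABBABABBABABBABBABABBABABB…BABBABABBABABBABBABABBABABBABBABABBABBABABBABABBABBABABBAB  (len 1597)
k=8  ABBABBABABBABBABABBABABBABBABABBABBABABBABABBABBABABBABABB…BABBABABBABABBABBABABBABABBABBABABBABBABABBABABBABBABABBAB  (len 4181)

2584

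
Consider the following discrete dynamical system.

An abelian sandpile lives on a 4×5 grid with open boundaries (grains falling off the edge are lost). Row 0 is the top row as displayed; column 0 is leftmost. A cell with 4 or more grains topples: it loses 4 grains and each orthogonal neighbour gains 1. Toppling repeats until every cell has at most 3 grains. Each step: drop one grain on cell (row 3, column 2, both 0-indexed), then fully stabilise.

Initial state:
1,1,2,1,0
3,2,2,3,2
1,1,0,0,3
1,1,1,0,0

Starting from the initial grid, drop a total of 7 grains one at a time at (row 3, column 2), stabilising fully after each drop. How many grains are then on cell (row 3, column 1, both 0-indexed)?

step 0: 1,1,2,1,0
3,2,2,3,2
1,1,0,0,3
1,1,1,0,0
step 1: 1,1,2,1,0
3,2,2,3,2
1,1,0,0,3
1,1,2,0,0
step 2: 1,1,2,1,0
3,2,2,3,2
1,1,0,0,3
1,1,3,0,0
step 3: 1,1,2,1,0
3,2,2,3,2
1,1,1,0,3
1,2,0,1,0
step 4: 1,1,2,1,0
3,2,2,3,2
1,1,1,0,3
1,2,1,1,0
step 5: 1,1,2,1,0
3,2,2,3,2
1,1,1,0,3
1,2,2,1,0
step 6: 1,1,2,1,0
3,2,2,3,2
1,1,1,0,3
1,2,3,1,0
step 7: 1,1,2,1,0
3,2,2,3,2
1,1,2,0,3
1,3,0,2,0

3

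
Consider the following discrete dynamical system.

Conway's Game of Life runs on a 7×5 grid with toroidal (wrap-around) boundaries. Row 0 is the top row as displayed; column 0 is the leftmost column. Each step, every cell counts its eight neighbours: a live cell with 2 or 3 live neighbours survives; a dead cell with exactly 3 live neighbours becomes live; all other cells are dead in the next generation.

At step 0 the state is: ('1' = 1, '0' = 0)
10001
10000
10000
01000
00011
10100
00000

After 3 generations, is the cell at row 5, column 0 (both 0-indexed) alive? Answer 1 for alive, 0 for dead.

t=0: 10001
10000
10000
01000
00011
10100
00000
t=1: 10001
11000
11000
10001
11111
00011
11001
t=2: 00000
00000
00000
00000
01100
00000
01000
t=3: 00000
00000
00000
00000
00000
01100
00000

0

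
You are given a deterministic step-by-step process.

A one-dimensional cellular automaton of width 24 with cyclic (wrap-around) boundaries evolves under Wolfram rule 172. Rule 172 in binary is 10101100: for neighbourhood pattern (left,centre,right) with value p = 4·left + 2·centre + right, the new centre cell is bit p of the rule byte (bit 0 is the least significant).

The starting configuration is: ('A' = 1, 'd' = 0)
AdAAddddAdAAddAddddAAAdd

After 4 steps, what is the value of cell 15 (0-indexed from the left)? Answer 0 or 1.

[0] AdAAddddAdAAddAddddAAAdd
[1] AAAdddddAAAdddAddddAAddd
[2] AAddddddAAddddAddddAdddd
[3] AdddddddAdddddAddddAdddd
[4] AdddddddAdddddAddddAdddd

0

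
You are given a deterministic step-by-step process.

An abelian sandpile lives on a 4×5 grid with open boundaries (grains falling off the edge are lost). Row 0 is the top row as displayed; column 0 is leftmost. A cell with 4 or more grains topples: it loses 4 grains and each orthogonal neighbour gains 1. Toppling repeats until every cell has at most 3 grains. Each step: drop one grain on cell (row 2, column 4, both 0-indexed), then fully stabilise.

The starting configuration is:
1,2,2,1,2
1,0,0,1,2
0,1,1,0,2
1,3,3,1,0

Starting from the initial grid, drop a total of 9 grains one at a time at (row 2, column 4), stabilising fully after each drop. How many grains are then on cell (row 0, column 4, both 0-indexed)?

3

gen 0: 1,2,2,1,2
1,0,0,1,2
0,1,1,0,2
1,3,3,1,0
gen 1: 1,2,2,1,2
1,0,0,1,2
0,1,1,0,3
1,3,3,1,0
gen 2: 1,2,2,1,2
1,0,0,1,3
0,1,1,1,0
1,3,3,1,1
gen 3: 1,2,2,1,2
1,0,0,1,3
0,1,1,1,1
1,3,3,1,1
gen 4: 1,2,2,1,2
1,0,0,1,3
0,1,1,1,2
1,3,3,1,1
gen 5: 1,2,2,1,2
1,0,0,1,3
0,1,1,1,3
1,3,3,1,1
gen 6: 1,2,2,1,3
1,0,0,2,0
0,1,1,2,1
1,3,3,1,2
gen 7: 1,2,2,1,3
1,0,0,2,0
0,1,1,2,2
1,3,3,1,2
gen 8: 1,2,2,1,3
1,0,0,2,0
0,1,1,2,3
1,3,3,1,2
gen 9: 1,2,2,1,3
1,0,0,2,1
0,1,1,3,0
1,3,3,1,3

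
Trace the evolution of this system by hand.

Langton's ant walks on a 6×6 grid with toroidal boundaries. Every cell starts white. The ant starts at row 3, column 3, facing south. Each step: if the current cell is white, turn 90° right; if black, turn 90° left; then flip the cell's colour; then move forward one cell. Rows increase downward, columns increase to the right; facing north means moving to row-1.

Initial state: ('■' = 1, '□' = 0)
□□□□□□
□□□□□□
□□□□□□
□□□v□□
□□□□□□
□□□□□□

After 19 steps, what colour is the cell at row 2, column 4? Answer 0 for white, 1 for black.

[0] □□□□□□
□□□□□□
□□□□□□
□□□v□□
□□□□□□
□□□□□□
[1] □□□□□□
□□□□□□
□□□□□□
□□<■□□
□□□□□□
□□□□□□
[2] □□□□□□
□□□□□□
□□^□□□
□□■■□□
□□□□□□
□□□□□□
[3] □□□□□□
□□□□□□
□□■>□□
□□■■□□
□□□□□□
□□□□□□
[4] □□□□□□
□□□□□□
□□■■□□
□□■v□□
□□□□□□
□□□□□□
[5] □□□□□□
□□□□□□
□□■■□□
□□■□>□
□□□□□□
□□□□□□
[6] □□□□□□
□□□□□□
□□■■□□
□□■□■□
□□□□v□
□□□□□□
[7] □□□□□□
□□□□□□
□□■■□□
□□■□■□
□□□<■□
□□□□□□
[8] □□□□□□
□□□□□□
□□■■□□
□□■^■□
□□□■■□
□□□□□□
[9] □□□□□□
□□□□□□
□□■■□□
□□■■>□
□□□■■□
□□□□□□
[10] □□□□□□
□□□□□□
□□■■^□
□□■■□□
□□□■■□
□□□□□□
[11] □□□□□□
□□□□□□
□□■■■>
□□■■□□
□□□■■□
□□□□□□
[12] □□□□□□
□□□□□□
□□■■■■
□□■■□v
□□□■■□
□□□□□□
[13] □□□□□□
□□□□□□
□□■■■■
□□■■<■
□□□■■□
□□□□□□
[14] □□□□□□
□□□□□□
□□■■^■
□□■■■■
□□□■■□
□□□□□□
[15] □□□□□□
□□□□□□
□□■<□■
□□■■■■
□□□■■□
□□□□□□
[16] □□□□□□
□□□□□□
□□■□□■
□□■v■■
□□□■■□
□□□□□□
[17] □□□□□□
□□□□□□
□□■□□■
□□■□>■
□□□■■□
□□□□□□
[18] □□□□□□
□□□□□□
□□■□^■
□□■□□■
□□□■■□
□□□□□□
[19] □□□□□□
□□□□□□
□□■□■>
□□■□□■
□□□■■□
□□□□□□

1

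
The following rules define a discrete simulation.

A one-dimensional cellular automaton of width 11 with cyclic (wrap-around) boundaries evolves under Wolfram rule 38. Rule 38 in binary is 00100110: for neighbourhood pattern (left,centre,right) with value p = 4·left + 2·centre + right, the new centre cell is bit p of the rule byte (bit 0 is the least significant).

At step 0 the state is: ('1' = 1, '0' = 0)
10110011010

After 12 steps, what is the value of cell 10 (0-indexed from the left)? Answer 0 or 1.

step 0: 10110011010
step 1: 11000100111
step 2: 00001101000
step 3: 00010011000
step 4: 00110100000
step 5: 01001100000
step 6: 11010000000
step 7: 00110000001
step 8: 01000000011
step 9: 11000000100
step 10: 00000001101
step 11: 00000010011
step 12: 00000110100

0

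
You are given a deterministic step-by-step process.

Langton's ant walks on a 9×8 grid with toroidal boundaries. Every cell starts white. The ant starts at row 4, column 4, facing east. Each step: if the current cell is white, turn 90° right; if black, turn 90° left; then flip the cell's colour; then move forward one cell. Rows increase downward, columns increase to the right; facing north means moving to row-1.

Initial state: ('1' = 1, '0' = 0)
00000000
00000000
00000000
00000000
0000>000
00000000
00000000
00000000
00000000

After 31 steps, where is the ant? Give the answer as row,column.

0) 00000000
00000000
00000000
00000000
0000>000
00000000
00000000
00000000
00000000
1) 00000000
00000000
00000000
00000000
00001000
0000v000
00000000
00000000
00000000
2) 00000000
00000000
00000000
00000000
00001000
000<1000
00000000
00000000
00000000
3) 00000000
00000000
00000000
00000000
000^1000
00011000
00000000
00000000
00000000
4) 00000000
00000000
00000000
00000000
0001>000
00011000
00000000
00000000
00000000
5) 00000000
00000000
00000000
0000^000
00010000
00011000
00000000
00000000
00000000
6) 00000000
00000000
00000000
00001>00
00010000
00011000
00000000
00000000
00000000
7) 00000000
00000000
00000000
00001100
00010v00
00011000
00000000
00000000
00000000
8) 00000000
00000000
00000000
00001100
0001<100
00011000
00000000
00000000
00000000
9) 00000000
00000000
00000000
0000^100
00011100
00011000
00000000
00000000
00000000
10) 00000000
00000000
00000000
000<0100
00011100
00011000
00000000
00000000
00000000
11) 00000000
00000000
000^0000
00010100
00011100
00011000
00000000
00000000
00000000
12) 00000000
00000000
0001>000
00010100
00011100
00011000
00000000
00000000
00000000
13) 00000000
00000000
00011000
0001v100
00011100
00011000
00000000
00000000
00000000
14) 00000000
00000000
00011000
000<1100
00011100
00011000
00000000
00000000
00000000
15) 00000000
00000000
00011000
00001100
000v1100
00011000
00000000
00000000
00000000
16) 00000000
00000000
00011000
00001100
0000>100
00011000
00000000
00000000
00000000
17) 00000000
00000000
00011000
0000^100
00000100
00011000
00000000
00000000
00000000
18) 00000000
00000000
00011000
000<0100
00000100
00011000
00000000
00000000
00000000
19) 00000000
00000000
000^1000
00010100
00000100
00011000
00000000
00000000
00000000
20) 00000000
00000000
00<01000
00010100
00000100
00011000
00000000
00000000
00000000
21) 00000000
00^00000
00101000
00010100
00000100
00011000
00000000
00000000
00000000
22) 00000000
001>0000
00101000
00010100
00000100
00011000
00000000
00000000
00000000
23) 00000000
00110000
001v1000
00010100
00000100
00011000
00000000
00000000
00000000
24) 00000000
00110000
00<11000
00010100
00000100
00011000
00000000
00000000
00000000
25) 00000000
00110000
00011000
00v10100
00000100
00011000
00000000
00000000
00000000
26) 00000000
00110000
00011000
0<110100
00000100
00011000
00000000
00000000
00000000
27) 00000000
00110000
0^011000
01110100
00000100
00011000
00000000
00000000
00000000
28) 00000000
00110000
01>11000
01110100
00000100
00011000
00000000
00000000
00000000
29) 00000000
00110000
01111000
01v10100
00000100
00011000
00000000
00000000
00000000
30) 00000000
00110000
01111000
010>0100
00000100
00011000
00000000
00000000
00000000
31) 00000000
00110000
011^1000
01000100
00000100
00011000
00000000
00000000
00000000

2,3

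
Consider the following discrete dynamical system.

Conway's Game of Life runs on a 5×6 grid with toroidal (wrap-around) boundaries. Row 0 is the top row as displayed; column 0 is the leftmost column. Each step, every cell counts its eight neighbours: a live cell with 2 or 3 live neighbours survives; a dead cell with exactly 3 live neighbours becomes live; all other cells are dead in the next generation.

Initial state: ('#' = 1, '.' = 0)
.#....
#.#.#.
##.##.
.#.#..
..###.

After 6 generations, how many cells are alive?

11

gen 0: .#....
#.#.#.
##.##.
.#.#..
..###.
gen 1: .#..##
#.#.#.
#...#.
##...#
.#.##.
gen 2: .#....
#...#.
...##.
.###..
.#.#..
gen 3: ###...
...###
.#..##
.#....
##.#..
gen 4: ......
...#..
..##.#
.#..##
......
gen 5: ......
..###.
#.##.#
#.####
......
gen 6: ...#..
.##.##
#.....
#.#...
...###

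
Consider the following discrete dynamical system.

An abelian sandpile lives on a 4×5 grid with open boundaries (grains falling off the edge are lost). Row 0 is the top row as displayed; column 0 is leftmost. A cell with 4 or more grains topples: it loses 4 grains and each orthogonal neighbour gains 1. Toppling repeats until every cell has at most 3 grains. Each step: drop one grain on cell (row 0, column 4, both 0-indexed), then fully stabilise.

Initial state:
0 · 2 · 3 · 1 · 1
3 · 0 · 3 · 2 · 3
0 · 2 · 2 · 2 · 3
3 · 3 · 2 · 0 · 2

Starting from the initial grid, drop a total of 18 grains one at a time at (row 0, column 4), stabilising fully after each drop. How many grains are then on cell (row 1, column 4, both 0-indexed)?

3

0) 0 · 2 · 3 · 1 · 1
3 · 0 · 3 · 2 · 3
0 · 2 · 2 · 2 · 3
3 · 3 · 2 · 0 · 2
1) 0 · 2 · 3 · 1 · 2
3 · 0 · 3 · 2 · 3
0 · 2 · 2 · 2 · 3
3 · 3 · 2 · 0 · 2
2) 0 · 2 · 3 · 1 · 3
3 · 0 · 3 · 2 · 3
0 · 2 · 2 · 2 · 3
3 · 3 · 2 · 0 · 2
3) 0 · 2 · 3 · 2 · 1
3 · 0 · 3 · 3 · 1
0 · 2 · 2 · 3 · 0
3 · 3 · 2 · 0 · 3
4) 0 · 2 · 3 · 2 · 2
3 · 0 · 3 · 3 · 1
0 · 2 · 2 · 3 · 0
3 · 3 · 2 · 0 · 3
5) 0 · 2 · 3 · 2 · 3
3 · 0 · 3 · 3 · 1
0 · 2 · 2 · 3 · 0
3 · 3 · 2 · 0 · 3
6) 0 · 2 · 3 · 3 · 0
3 · 0 · 3 · 3 · 2
0 · 2 · 2 · 3 · 0
3 · 3 · 2 · 0 · 3
7) 0 · 2 · 3 · 3 · 1
3 · 0 · 3 · 3 · 2
0 · 2 · 2 · 3 · 0
3 · 3 · 2 · 0 · 3
8) 0 · 2 · 3 · 3 · 2
3 · 0 · 3 · 3 · 2
0 · 2 · 2 · 3 · 0
3 · 3 · 2 · 0 · 3
9) 0 · 2 · 3 · 3 · 3
3 · 0 · 3 · 3 · 2
0 · 2 · 2 · 3 · 0
3 · 3 · 2 · 0 · 3
10) 0 · 3 · 1 · 2 · 2
3 · 1 · 2 · 3 · 0
0 · 3 · 0 · 1 · 2
3 · 3 · 3 · 1 · 3
11) 0 · 3 · 1 · 2 · 3
3 · 1 · 2 · 3 · 0
0 · 3 · 0 · 1 · 2
3 · 3 · 3 · 1 · 3
12) 0 · 3 · 1 · 3 · 0
3 · 1 · 2 · 3 · 1
0 · 3 · 0 · 1 · 2
3 · 3 · 3 · 1 · 3
13) 0 · 3 · 1 · 3 · 1
3 · 1 · 2 · 3 · 1
0 · 3 · 0 · 1 · 2
3 · 3 · 3 · 1 · 3
14) 0 · 3 · 1 · 3 · 2
3 · 1 · 2 · 3 · 1
0 · 3 · 0 · 1 · 2
3 · 3 · 3 · 1 · 3
15) 0 · 3 · 1 · 3 · 3
3 · 1 · 2 · 3 · 1
0 · 3 · 0 · 1 · 2
3 · 3 · 3 · 1 · 3
16) 0 · 3 · 2 · 1 · 1
3 · 1 · 3 · 0 · 3
0 · 3 · 0 · 2 · 2
3 · 3 · 3 · 1 · 3
17) 0 · 3 · 2 · 1 · 2
3 · 1 · 3 · 0 · 3
0 · 3 · 0 · 2 · 2
3 · 3 · 3 · 1 · 3
18) 0 · 3 · 2 · 1 · 3
3 · 1 · 3 · 0 · 3
0 · 3 · 0 · 2 · 2
3 · 3 · 3 · 1 · 3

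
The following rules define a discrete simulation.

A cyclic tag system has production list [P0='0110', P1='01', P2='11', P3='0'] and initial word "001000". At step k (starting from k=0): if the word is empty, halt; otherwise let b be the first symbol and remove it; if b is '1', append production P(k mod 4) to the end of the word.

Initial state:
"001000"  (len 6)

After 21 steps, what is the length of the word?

9

t=0: "001000"  (len 6)
t=1: "01000"  (len 5)
t=2: "1000"  (len 4)
t=3: "00011"  (len 5)
t=4: "0011"  (len 4)
t=5: "011"  (len 3)
t=6: "11"  (len 2)
t=7: "111"  (len 3)
t=8: "110"  (len 3)
t=9: "100110"  (len 6)
t=10: "0011001"  (len 7)
t=11: "011001"  (len 6)
t=12: "11001"  (len 5)
t=13: "10010110"  (len 8)
t=14: "001011001"  (len 9)
t=15: "01011001"  (len 8)
t=16: "1011001"  (len 7)
t=17: "0110010110"  (len 10)
t=18: "110010110"  (len 9)
t=19: "1001011011"  (len 10)
t=20: "0010110110"  (len 10)
t=21: "010110110"  (len 9)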